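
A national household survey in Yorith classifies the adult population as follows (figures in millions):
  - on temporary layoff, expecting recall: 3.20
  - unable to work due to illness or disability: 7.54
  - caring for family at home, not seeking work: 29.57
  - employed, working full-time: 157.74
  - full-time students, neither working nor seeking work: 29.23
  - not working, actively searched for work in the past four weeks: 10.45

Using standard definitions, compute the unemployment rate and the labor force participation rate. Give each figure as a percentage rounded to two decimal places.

Unemployment rate ≈ 7.96%; labor force participation rate ≈ 72.09%.

Employed = 157.74 million.
Unemployed = 3.20 + 10.45 = 13.65 million (jobless and actively searching, or on temporary layoff).
Labor force = 157.74 + 13.65 = 171.39 million.
Not in labor force = 7.54 + 29.57 + 29.23 = 66.34 million (those not working and not actively searching are outside the labor force).
Civilian working-age population = 171.39 + 66.34 = 237.73 million.
Unemployment rate = 13.65 / 171.39 = 7.96%.
Labor force participation rate = 171.39 / 237.73 = 72.09%.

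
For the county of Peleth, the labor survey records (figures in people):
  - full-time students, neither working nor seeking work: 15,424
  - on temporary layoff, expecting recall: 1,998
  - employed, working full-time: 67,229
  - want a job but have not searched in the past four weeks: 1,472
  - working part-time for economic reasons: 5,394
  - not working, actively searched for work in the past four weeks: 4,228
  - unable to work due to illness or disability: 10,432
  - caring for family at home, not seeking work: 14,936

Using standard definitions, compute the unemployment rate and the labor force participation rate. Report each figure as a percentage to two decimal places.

Employed = 67,229 + 5,394 = 72,623 (anyone who worked, including part-time for economic reasons, counts as employed).
Unemployed = 1,998 + 4,228 = 6,226 (jobless and actively searching, or on temporary layoff).
Labor force = 72,623 + 6,226 = 78,849.
Not in labor force = 15,424 + 1,472 + 10,432 + 14,936 = 42,264 (those not working and not actively searching are outside the labor force — including those who want a job but have given up searching).
Civilian working-age population = 78,849 + 42,264 = 121,113.
Unemployment rate = 6,226 / 78,849 = 7.90%.
Labor force participation rate = 78,849 / 121,113 = 65.10%.

Unemployment rate ≈ 7.90%; labor force participation rate ≈ 65.10%.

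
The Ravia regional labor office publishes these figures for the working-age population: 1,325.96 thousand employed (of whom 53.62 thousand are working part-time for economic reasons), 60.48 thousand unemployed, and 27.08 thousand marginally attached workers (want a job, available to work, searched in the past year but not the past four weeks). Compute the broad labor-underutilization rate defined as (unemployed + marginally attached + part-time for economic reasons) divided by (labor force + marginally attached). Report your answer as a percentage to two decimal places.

Broad underutilization rate ≈ 9.99%.

Labor force = 1,325.96 + 60.48 = 1,386.44 thousand.
Numerator = 60.48 + 27.08 + 53.62 = 141.18 thousand.
Denominator = 1,386.44 + 27.08 = 1,413.52 thousand.
Broad rate = 141.18 / 1,413.52 = 9.99%.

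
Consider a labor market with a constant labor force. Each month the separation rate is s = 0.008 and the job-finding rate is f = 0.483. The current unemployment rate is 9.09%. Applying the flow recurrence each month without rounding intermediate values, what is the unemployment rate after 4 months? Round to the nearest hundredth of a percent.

Unemployment rate after four months ≈ 2.13%.

With a fixed labor force, u_{t+1} = u_t + s·(1−u_t) − f·u_t = u_t·(1−s−f) + s.
Here 1−s−f = 0.509 and s = 0.008.
u_1 = 0.090900 × 0.509 + 0.008 = 0.054268.
u_2 = 0.054268 × 0.509 + 0.008 = 0.035622.
u_3 = 0.035622 × 0.509 + 0.008 = 0.026132.
u_4 = 0.026132 × 0.509 + 0.008 = 0.021301.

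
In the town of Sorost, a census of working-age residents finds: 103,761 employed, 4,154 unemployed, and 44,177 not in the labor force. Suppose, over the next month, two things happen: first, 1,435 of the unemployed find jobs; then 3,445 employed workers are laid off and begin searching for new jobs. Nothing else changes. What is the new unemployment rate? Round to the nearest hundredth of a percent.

Initially, labor force = 103,761 + 4,154 = 107,915, so u = 4,154/107,915 = 3.85%.
After the first change, unemployed falls and employed rises by 1,435; labor force unchanged → E = 105,196, U = 2,719, labor force = 107,915.
After the second change, employed falls and unemployed rises by 3,445; labor force unchanged → E = 101,751, U = 6,164, labor force = 107,915.
New unemployment rate = 6,164 / 107,915 = 5.71%.

New unemployment rate ≈ 5.71%.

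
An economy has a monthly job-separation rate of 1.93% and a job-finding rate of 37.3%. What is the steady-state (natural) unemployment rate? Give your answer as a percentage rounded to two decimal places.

Steady-state unemployment rate ≈ 4.92%.

At steady state the flows balance: s·E = f·U, so U/(E+U) = s/(s+f).
u* = 1.93 / (1.93 + 37.3) = 1.93 / 39.23 = 4.92%.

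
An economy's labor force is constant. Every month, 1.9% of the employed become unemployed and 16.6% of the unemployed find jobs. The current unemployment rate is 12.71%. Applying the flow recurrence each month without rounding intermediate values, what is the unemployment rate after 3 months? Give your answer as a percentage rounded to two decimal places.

With a fixed labor force, u_{t+1} = u_t + s·(1−u_t) − f·u_t = u_t·(1−s−f) + s.
Here 1−s−f = 0.815 and s = 0.019.
u_1 = 0.127100 × 0.815 + 0.019 = 0.122586.
u_2 = 0.122586 × 0.815 + 0.019 = 0.118908.
u_3 = 0.118908 × 0.815 + 0.019 = 0.115910.

Unemployment rate after three months ≈ 11.59%.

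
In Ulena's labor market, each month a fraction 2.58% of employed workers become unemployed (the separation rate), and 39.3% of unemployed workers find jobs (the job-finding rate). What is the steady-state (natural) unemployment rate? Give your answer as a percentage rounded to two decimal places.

Steady-state unemployment rate ≈ 6.16%.

At steady state the flows balance: s·E = f·U, so U/(E+U) = s/(s+f).
u* = 2.58 / (2.58 + 39.3) = 2.58 / 41.88 = 6.16%.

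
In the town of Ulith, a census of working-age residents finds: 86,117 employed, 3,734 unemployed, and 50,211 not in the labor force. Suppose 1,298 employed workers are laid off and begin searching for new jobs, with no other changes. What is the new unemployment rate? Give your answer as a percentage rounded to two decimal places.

Initially, labor force = 86,117 + 3,734 = 89,851, so u = 3,734/89,851 = 4.16%.
After the change, employed falls and unemployed rises by 1,298; labor force unchanged → E = 84,819, U = 5,032, labor force = 89,851.
New unemployment rate = 5,032 / 89,851 = 5.60%.

New unemployment rate ≈ 5.60%.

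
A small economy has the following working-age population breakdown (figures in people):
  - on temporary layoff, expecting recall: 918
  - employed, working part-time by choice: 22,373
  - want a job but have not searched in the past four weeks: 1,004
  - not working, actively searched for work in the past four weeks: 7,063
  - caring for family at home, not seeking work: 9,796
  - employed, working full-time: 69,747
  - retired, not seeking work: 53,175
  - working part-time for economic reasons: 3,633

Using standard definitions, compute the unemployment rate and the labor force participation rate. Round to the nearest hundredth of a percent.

Unemployment rate ≈ 7.69%; labor force participation rate ≈ 61.85%.

Employed = 22,373 + 69,747 + 3,633 = 95,753 (anyone who worked, including part-time for economic reasons, counts as employed).
Unemployed = 918 + 7,063 = 7,981 (jobless and actively searching, or on temporary layoff).
Labor force = 95,753 + 7,981 = 103,734.
Not in labor force = 1,004 + 9,796 + 53,175 = 63,975 (those not working and not actively searching are outside the labor force — including those who want a job but have given up searching).
Civilian working-age population = 103,734 + 63,975 = 167,709.
Unemployment rate = 7,981 / 103,734 = 7.69%.
Labor force participation rate = 103,734 / 167,709 = 61.85%.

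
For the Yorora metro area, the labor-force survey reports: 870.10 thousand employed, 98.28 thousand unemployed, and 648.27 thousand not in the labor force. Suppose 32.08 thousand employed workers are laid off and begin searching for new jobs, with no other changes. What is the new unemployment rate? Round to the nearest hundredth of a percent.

Initially, labor force = 870.10 + 98.28 = 968.38 thousand, so u = 98.28/968.38 = 10.15%.
After the change, employed falls and unemployed rises by 32.08; labor force unchanged → E = 838.02, U = 130.36, labor force = 968.38 thousand.
New unemployment rate = 130.36 / 968.38 = 13.46%.

New unemployment rate ≈ 13.46%.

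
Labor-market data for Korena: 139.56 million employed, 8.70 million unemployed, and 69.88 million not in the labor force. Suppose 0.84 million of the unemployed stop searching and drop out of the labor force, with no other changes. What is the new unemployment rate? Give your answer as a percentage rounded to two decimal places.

Initially, labor force = 139.56 + 8.70 = 148.26 million, so u = 8.70/148.26 = 5.87%.
After the change, unemployed and labor force both fall by 0.84 → E = 139.56, U = 7.86, labor force = 147.42 million.
New unemployment rate = 7.86 / 147.42 = 5.33%.

New unemployment rate ≈ 5.33%.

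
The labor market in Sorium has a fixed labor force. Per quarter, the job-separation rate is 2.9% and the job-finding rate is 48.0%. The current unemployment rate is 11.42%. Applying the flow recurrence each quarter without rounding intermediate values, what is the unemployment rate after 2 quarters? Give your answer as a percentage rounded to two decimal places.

With a fixed labor force, u_{t+1} = u_t + s·(1−u_t) − f·u_t = u_t·(1−s−f) + s.
Here 1−s−f = 0.491 and s = 0.029.
u_1 = 0.114200 × 0.491 + 0.029 = 0.085072.
u_2 = 0.085072 × 0.491 + 0.029 = 0.070770.

Unemployment rate after two quarters ≈ 7.08%.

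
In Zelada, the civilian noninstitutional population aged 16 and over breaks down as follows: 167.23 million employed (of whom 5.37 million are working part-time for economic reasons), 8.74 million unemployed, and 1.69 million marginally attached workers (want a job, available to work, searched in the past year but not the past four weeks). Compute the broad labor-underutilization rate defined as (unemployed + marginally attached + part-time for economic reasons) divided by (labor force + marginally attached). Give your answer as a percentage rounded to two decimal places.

Labor force = 167.23 + 8.74 = 175.97 million.
Numerator = 8.74 + 1.69 + 5.37 = 15.80 million.
Denominator = 175.97 + 1.69 = 177.66 million.
Broad rate = 15.80 / 177.66 = 8.89%.

Broad underutilization rate ≈ 8.89%.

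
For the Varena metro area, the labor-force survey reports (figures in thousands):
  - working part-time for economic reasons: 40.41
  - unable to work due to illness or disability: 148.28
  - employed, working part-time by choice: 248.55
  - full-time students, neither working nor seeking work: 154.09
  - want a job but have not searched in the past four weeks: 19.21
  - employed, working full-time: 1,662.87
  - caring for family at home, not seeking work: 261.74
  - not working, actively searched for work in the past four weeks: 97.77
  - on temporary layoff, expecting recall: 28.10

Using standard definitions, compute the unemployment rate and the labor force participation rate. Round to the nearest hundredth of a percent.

Employed = 40.41 + 248.55 + 1,662.87 = 1,951.83 thousand (anyone who worked, including part-time for economic reasons, counts as employed).
Unemployed = 97.77 + 28.10 = 125.87 thousand (jobless and actively searching, or on temporary layoff).
Labor force = 1,951.83 + 125.87 = 2,077.70 thousand.
Not in labor force = 148.28 + 154.09 + 19.21 + 261.74 = 583.32 thousand (those not working and not actively searching are outside the labor force — including those who want a job but have given up searching).
Civilian working-age population = 2,077.70 + 583.32 = 2,661.02 thousand.
Unemployment rate = 125.87 / 2,077.70 = 6.06%.
Labor force participation rate = 2,077.70 / 2,661.02 = 78.08%.

Unemployment rate ≈ 6.06%; labor force participation rate ≈ 78.08%.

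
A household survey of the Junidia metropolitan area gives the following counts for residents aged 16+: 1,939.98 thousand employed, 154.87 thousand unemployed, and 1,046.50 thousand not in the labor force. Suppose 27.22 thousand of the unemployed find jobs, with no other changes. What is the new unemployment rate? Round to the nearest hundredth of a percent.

New unemployment rate ≈ 6.09%.

Initially, labor force = 1,939.98 + 154.87 = 2,094.85 thousand, so u = 154.87/2,094.85 = 7.39%.
After the change, unemployed falls and employed rises by 27.22; labor force unchanged → E = 1,967.20, U = 127.65, labor force = 2,094.85 thousand.
New unemployment rate = 127.65 / 2,094.85 = 6.09%.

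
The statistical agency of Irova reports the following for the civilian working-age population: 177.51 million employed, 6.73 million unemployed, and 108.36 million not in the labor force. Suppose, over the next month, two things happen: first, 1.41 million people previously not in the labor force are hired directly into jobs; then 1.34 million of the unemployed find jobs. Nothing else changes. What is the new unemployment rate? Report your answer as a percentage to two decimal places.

Initially, labor force = 177.51 + 6.73 = 184.24 million, so u = 6.73/184.24 = 3.65%.
After the first change, employed and labor force both rise by 1.41; unemployed unchanged → E = 178.92, U = 6.73, labor force = 185.65 million.
After the second change, unemployed falls and employed rises by 1.34; labor force unchanged → E = 180.26, U = 5.39, labor force = 185.65 million.
New unemployment rate = 5.39 / 185.65 = 2.90%.

New unemployment rate ≈ 2.90%.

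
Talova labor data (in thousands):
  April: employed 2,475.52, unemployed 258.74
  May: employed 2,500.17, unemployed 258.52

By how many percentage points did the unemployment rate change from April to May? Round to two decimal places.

The unemployment rate changed by −0.09 percentage points.

April: labor force = 2,475.52 + 258.74 = 2,734.26; u = 258.74/2,734.26 = 9.46%.
May: labor force = 2,500.17 + 258.52 = 2,758.69; u = 258.52/2,758.69 = 9.37%.
Change = 9.37% − 9.46% = −0.09 pp.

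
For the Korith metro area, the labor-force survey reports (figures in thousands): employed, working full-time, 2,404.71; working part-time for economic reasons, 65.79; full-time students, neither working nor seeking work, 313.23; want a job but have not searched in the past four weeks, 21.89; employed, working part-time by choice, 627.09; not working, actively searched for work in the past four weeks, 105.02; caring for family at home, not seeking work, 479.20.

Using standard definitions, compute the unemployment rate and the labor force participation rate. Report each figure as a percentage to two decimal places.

Unemployment rate ≈ 3.28%; labor force participation rate ≈ 79.73%.

Employed = 2,404.71 + 65.79 + 627.09 = 3,097.59 thousand (anyone who worked, including part-time for economic reasons, counts as employed).
Unemployed = 105.02 thousand.
Labor force = 3,097.59 + 105.02 = 3,202.61 thousand.
Not in labor force = 313.23 + 21.89 + 479.20 = 814.32 thousand (those not working and not actively searching are outside the labor force — including those who want a job but have given up searching).
Civilian working-age population = 3,202.61 + 814.32 = 4,016.93 thousand.
Unemployment rate = 105.02 / 3,202.61 = 3.28%.
Labor force participation rate = 3,202.61 / 4,016.93 = 79.73%.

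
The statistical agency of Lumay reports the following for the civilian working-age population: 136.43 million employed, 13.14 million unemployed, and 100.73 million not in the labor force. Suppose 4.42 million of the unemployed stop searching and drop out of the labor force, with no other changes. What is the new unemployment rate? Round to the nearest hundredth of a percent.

Initially, labor force = 136.43 + 13.14 = 149.57 million, so u = 13.14/149.57 = 8.79%.
After the change, unemployed and labor force both fall by 4.42 → E = 136.43, U = 8.72, labor force = 145.15 million.
New unemployment rate = 8.72 / 145.15 = 6.01%.

New unemployment rate ≈ 6.01%.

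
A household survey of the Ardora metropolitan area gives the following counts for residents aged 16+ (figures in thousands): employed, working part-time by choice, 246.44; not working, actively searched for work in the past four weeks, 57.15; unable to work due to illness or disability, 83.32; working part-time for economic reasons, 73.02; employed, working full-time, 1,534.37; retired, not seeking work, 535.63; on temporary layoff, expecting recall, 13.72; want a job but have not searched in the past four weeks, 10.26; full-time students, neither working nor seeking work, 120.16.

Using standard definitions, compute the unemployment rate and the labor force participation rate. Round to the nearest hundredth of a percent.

Unemployment rate ≈ 3.68%; labor force participation rate ≈ 71.98%.

Employed = 246.44 + 73.02 + 1,534.37 = 1,853.83 thousand (anyone who worked, including part-time for economic reasons, counts as employed).
Unemployed = 57.15 + 13.72 = 70.87 thousand (jobless and actively searching, or on temporary layoff).
Labor force = 1,853.83 + 70.87 = 1,924.70 thousand.
Not in labor force = 83.32 + 535.63 + 10.26 + 120.16 = 749.37 thousand (those not working and not actively searching are outside the labor force — including those who want a job but have given up searching).
Civilian working-age population = 1,924.70 + 749.37 = 2,674.07 thousand.
Unemployment rate = 70.87 / 1,924.70 = 3.68%.
Labor force participation rate = 1,924.70 / 2,674.07 = 71.98%.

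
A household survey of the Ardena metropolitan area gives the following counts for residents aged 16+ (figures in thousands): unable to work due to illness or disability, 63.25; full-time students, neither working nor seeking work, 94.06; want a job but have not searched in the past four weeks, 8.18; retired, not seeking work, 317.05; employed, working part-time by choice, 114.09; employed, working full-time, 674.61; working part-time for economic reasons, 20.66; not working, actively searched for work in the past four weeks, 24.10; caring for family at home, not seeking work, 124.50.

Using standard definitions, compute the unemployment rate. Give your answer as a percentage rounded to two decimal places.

Unemployment rate ≈ 2.89%.

Employed = 114.09 + 674.61 + 20.66 = 809.36 thousand (anyone who worked, including part-time for economic reasons, counts as employed).
Unemployed = 24.10 thousand.
Labor force = 809.36 + 24.10 = 833.46 thousand.
Unemployment rate = 24.10 / 833.46 = 2.89%.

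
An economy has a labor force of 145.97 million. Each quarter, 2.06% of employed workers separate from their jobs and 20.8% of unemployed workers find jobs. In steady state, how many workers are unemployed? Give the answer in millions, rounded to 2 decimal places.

About 13.15 million are unemployed in steady state.

Steady-state unemployment rate u* = s/(s+f) = 2.06/(2.06+20.8) = 0.090114.
Unemployed = u* × labor force = 0.090114 × 145.97 ≈ 13.15 million.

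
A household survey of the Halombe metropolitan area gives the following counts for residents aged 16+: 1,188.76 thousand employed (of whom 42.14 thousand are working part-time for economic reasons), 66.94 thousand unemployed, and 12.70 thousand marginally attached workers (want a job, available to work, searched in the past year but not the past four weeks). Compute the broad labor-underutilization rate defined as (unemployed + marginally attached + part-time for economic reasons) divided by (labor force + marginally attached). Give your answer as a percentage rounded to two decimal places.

Labor force = 1,188.76 + 66.94 = 1,255.70 thousand.
Numerator = 66.94 + 12.70 + 42.14 = 121.78 thousand.
Denominator = 1,255.70 + 12.70 = 1,268.40 thousand.
Broad rate = 121.78 / 1,268.40 = 9.60%.

Broad underutilization rate ≈ 9.60%.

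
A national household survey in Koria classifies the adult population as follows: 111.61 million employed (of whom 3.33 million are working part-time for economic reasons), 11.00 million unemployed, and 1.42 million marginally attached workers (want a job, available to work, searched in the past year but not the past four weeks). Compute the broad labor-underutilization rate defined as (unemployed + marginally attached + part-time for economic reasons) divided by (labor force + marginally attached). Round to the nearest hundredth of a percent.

Labor force = 111.61 + 11.00 = 122.61 million.
Numerator = 11.00 + 1.42 + 3.33 = 15.75 million.
Denominator = 122.61 + 1.42 = 124.03 million.
Broad rate = 15.75 / 124.03 = 12.70%.

Broad underutilization rate ≈ 12.70%.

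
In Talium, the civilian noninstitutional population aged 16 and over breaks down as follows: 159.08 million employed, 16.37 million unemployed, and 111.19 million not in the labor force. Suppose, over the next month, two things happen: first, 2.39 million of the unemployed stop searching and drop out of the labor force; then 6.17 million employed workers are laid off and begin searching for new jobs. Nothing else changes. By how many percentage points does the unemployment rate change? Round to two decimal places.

The unemployment rate changes by +2.31 percentage points.

Initially, labor force = 159.08 + 16.37 = 175.45 million, so u = 16.37/175.45 = 9.33%.
After the first change, unemployed and labor force both fall by 2.39 → E = 159.08, U = 13.98, labor force = 173.06 million.
After the second change, employed falls and unemployed rises by 6.17; labor force unchanged → E = 152.91, U = 20.15, labor force = 173.06 million.
New unemployment rate = 20.15 / 173.06 = 11.64%.
Change = 11.64% − 9.33% = +2.31 percentage points.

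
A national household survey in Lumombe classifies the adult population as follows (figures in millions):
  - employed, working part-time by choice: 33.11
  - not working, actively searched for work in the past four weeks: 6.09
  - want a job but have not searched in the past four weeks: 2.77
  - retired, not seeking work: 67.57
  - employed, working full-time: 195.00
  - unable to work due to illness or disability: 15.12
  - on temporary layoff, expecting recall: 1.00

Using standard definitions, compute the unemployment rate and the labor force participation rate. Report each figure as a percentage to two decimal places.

Employed = 33.11 + 195.00 = 228.11 million.
Unemployed = 6.09 + 1.00 = 7.09 million (jobless and actively searching, or on temporary layoff).
Labor force = 228.11 + 7.09 = 235.20 million.
Not in labor force = 2.77 + 67.57 + 15.12 = 85.46 million (those not working and not actively searching are outside the labor force — including those who want a job but have given up searching).
Civilian working-age population = 235.20 + 85.46 = 320.66 million.
Unemployment rate = 7.09 / 235.20 = 3.01%.
Labor force participation rate = 235.20 / 320.66 = 73.35%.

Unemployment rate ≈ 3.01%; labor force participation rate ≈ 73.35%.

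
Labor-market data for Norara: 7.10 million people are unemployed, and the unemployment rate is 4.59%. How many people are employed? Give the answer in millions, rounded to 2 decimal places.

Labor force = U / u = 7.10 / 0.0459 ≈ 154.68 million.
Employed = labor force − unemployed = 154.68 − 7.10 = 147.58 million.

About 147.58 million are employed.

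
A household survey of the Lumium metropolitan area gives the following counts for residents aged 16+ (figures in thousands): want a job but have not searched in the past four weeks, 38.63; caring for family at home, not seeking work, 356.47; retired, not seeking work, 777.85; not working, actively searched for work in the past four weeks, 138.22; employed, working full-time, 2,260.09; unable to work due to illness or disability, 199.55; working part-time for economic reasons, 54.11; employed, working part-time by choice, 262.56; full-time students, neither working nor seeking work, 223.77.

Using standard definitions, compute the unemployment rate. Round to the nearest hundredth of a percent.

Unemployment rate ≈ 5.09%.

Employed = 2,260.09 + 54.11 + 262.56 = 2,576.76 thousand (anyone who worked, including part-time for economic reasons, counts as employed).
Unemployed = 138.22 thousand.
Labor force = 2,576.76 + 138.22 = 2,714.98 thousand.
Unemployment rate = 138.22 / 2,714.98 = 5.09%.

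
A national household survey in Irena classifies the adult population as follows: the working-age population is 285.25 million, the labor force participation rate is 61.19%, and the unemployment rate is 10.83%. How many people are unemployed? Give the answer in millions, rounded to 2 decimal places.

Labor force = 0.6119 × 285.25 = 174.54 million.
Unemployed = 0.1083 × 174.54 ≈ 18.90 million.

About 18.90 million are unemployed.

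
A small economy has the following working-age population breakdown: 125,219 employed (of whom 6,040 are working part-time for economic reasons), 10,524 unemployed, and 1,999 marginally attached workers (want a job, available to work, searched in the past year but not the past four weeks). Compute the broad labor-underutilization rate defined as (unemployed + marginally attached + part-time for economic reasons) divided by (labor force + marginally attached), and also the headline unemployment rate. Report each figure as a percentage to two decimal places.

Broad underutilization rate ≈ 13.48%; headline unemployment rate ≈ 7.75%.

Labor force = 125,219 + 10,524 = 135,743.
Numerator = 10,524 + 1,999 + 6,040 = 18,563.
Denominator = 135,743 + 1,999 = 137,742.
Broad rate = 18,563 / 137,742 = 13.48%.
Headline unemployment rate = 10,524 / 135,743 = 7.75%.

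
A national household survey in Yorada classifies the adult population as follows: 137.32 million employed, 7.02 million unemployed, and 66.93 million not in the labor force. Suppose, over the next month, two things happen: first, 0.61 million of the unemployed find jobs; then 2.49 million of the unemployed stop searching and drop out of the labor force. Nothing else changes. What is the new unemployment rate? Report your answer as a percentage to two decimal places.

Initially, labor force = 137.32 + 7.02 = 144.34 million, so u = 7.02/144.34 = 4.86%.
After the first change, unemployed falls and employed rises by 0.61; labor force unchanged → E = 137.93, U = 6.41, labor force = 144.34 million.
After the second change, unemployed and labor force both fall by 2.49 → E = 137.93, U = 3.92, labor force = 141.85 million.
New unemployment rate = 3.92 / 141.85 = 2.76%.

New unemployment rate ≈ 2.76%.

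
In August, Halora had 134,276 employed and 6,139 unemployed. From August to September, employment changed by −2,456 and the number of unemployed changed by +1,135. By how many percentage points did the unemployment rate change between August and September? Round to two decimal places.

The unemployment rate changed by +0.86 percentage points.

August: labor force = 134,276 + 6,139 = 140,415; u = 6,139/140,415 = 4.37%.
September: labor force = 131,820 + 7,274 = 139,094; u = 7,274/139,094 = 5.23%.
Change = 5.23% − 4.37% = +0.86 pp.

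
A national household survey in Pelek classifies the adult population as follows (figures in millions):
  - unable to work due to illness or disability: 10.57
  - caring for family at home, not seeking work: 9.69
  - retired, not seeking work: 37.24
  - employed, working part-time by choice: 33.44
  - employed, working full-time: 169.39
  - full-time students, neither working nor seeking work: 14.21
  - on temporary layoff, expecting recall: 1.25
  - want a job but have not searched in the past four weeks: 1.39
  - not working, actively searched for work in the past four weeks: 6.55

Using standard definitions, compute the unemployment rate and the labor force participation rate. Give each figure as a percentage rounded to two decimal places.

Unemployment rate ≈ 3.70%; labor force participation rate ≈ 74.24%.

Employed = 33.44 + 169.39 = 202.83 million.
Unemployed = 1.25 + 6.55 = 7.80 million (jobless and actively searching, or on temporary layoff).
Labor force = 202.83 + 7.80 = 210.63 million.
Not in labor force = 10.57 + 9.69 + 37.24 + 14.21 + 1.39 = 73.10 million (those not working and not actively searching are outside the labor force — including those who want a job but have given up searching).
Civilian working-age population = 210.63 + 73.10 = 283.73 million.
Unemployment rate = 7.80 / 210.63 = 3.70%.
Labor force participation rate = 210.63 / 283.73 = 74.24%.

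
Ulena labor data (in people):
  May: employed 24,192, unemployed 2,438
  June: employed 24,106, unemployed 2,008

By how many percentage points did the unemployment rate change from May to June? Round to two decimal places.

May: labor force = 24,192 + 2,438 = 26,630; u = 2,438/26,630 = 9.16%.
June: labor force = 24,106 + 2,008 = 26,114; u = 2,008/26,114 = 7.69%.
Change = 7.69% − 9.16% = −1.47 pp.

The unemployment rate changed by −1.47 percentage points.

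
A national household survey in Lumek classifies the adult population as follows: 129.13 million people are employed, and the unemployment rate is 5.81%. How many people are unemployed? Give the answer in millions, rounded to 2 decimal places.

About 7.97 million are unemployed.

Let U be the number unemployed. The labor force is E + U, and U/(E+U) = 0.0581.
So U = 0.0581 × 129.13 / (1 − 0.0581) = 7.5025 / 0.9419 ≈ 7.97 million.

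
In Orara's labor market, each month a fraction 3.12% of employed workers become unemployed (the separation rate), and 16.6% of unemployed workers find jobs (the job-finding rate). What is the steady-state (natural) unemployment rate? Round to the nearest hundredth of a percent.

At steady state the flows balance: s·E = f·U, so U/(E+U) = s/(s+f).
u* = 3.12 / (3.12 + 16.6) = 3.12 / 19.72 = 15.82%.

Steady-state unemployment rate ≈ 15.82%.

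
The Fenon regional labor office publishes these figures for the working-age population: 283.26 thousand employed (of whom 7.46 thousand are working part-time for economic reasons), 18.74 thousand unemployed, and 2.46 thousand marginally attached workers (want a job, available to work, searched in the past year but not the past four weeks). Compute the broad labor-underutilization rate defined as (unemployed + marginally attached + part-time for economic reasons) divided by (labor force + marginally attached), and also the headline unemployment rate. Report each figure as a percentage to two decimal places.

Labor force = 283.26 + 18.74 = 302.00 thousand.
Numerator = 18.74 + 2.46 + 7.46 = 28.66 thousand.
Denominator = 302.00 + 2.46 = 304.46 thousand.
Broad rate = 28.66 / 304.46 = 9.41%.
Headline unemployment rate = 18.74 / 302.00 = 6.21%.

Broad underutilization rate ≈ 9.41%; headline unemployment rate ≈ 6.21%.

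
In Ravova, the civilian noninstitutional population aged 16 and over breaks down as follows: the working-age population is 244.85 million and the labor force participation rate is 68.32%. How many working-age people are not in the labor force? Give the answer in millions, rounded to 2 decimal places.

Share not in the labor force = 1 − 0.6832 = 0.3168.
Not in labor force = 0.3168 × 244.85 ≈ 77.57 million.

About 77.57 million are not in the labor force.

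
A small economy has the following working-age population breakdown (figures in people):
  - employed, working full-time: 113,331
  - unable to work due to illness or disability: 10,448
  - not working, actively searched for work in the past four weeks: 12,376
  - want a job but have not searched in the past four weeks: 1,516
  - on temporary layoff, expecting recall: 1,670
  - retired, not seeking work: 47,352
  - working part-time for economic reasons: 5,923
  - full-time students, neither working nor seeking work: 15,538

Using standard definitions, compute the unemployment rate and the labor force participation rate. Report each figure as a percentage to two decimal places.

Unemployment rate ≈ 10.54%; labor force participation rate ≈ 64.04%.

Employed = 113,331 + 5,923 = 119,254 (anyone who worked, including part-time for economic reasons, counts as employed).
Unemployed = 12,376 + 1,670 = 14,046 (jobless and actively searching, or on temporary layoff).
Labor force = 119,254 + 14,046 = 133,300.
Not in labor force = 10,448 + 1,516 + 47,352 + 15,538 = 74,854 (those not working and not actively searching are outside the labor force — including those who want a job but have given up searching).
Civilian working-age population = 133,300 + 74,854 = 208,154.
Unemployment rate = 14,046 / 133,300 = 10.54%.
Labor force participation rate = 133,300 / 208,154 = 64.04%.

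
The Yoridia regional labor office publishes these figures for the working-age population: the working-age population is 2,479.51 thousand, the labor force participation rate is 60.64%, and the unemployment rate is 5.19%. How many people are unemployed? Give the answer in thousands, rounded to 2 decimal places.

Labor force = 0.6064 × 2,479.51 = 1,503.57 thousand.
Unemployed = 0.0519 × 1,503.57 ≈ 78.04 thousand.

About 78.04 thousand are unemployed.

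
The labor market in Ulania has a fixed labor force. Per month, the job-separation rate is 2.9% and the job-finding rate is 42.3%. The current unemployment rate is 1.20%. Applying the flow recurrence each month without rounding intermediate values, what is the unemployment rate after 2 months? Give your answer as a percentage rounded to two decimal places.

With a fixed labor force, u_{t+1} = u_t + s·(1−u_t) − f·u_t = u_t·(1−s−f) + s.
Here 1−s−f = 0.548 and s = 0.029.
u_1 = 0.012000 × 0.548 + 0.029 = 0.035576.
u_2 = 0.035576 × 0.548 + 0.029 = 0.048496.

Unemployment rate after two months ≈ 4.85%.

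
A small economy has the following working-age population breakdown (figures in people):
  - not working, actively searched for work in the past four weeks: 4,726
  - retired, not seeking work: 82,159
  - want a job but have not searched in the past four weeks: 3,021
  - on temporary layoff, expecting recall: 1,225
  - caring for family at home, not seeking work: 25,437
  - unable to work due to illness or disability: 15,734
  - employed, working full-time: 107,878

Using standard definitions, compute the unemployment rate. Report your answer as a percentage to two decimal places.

Unemployment rate ≈ 5.23%.

Employed = 107,878.
Unemployed = 4,726 + 1,225 = 5,951 (jobless and actively searching, or on temporary layoff).
Labor force = 107,878 + 5,951 = 113,829.
Unemployment rate = 5,951 / 113,829 = 5.23%.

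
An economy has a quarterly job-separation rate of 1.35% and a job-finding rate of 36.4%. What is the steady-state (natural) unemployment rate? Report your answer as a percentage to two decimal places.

Steady-state unemployment rate ≈ 3.58%.

At steady state the flows balance: s·E = f·U, so U/(E+U) = s/(s+f).
u* = 1.35 / (1.35 + 36.4) = 1.35 / 37.75 = 3.58%.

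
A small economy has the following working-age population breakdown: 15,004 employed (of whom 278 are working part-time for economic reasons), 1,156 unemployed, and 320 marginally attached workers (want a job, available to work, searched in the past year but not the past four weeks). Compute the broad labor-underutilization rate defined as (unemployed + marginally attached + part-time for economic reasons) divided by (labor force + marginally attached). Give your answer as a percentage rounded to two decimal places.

Broad underutilization rate ≈ 10.64%.

Labor force = 15,004 + 1,156 = 16,160.
Numerator = 1,156 + 320 + 278 = 1,754.
Denominator = 16,160 + 320 = 16,480.
Broad rate = 1,754 / 16,480 = 10.64%.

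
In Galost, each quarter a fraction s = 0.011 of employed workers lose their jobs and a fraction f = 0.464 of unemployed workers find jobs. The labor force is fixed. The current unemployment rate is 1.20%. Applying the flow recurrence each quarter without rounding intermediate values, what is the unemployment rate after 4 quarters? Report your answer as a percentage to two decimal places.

With a fixed labor force, u_{t+1} = u_t + s·(1−u_t) − f·u_t = u_t·(1−s−f) + s.
Here 1−s−f = 0.525 and s = 0.011.
u_1 = 0.012000 × 0.525 + 0.011 = 0.017300.
u_2 = 0.017300 × 0.525 + 0.011 = 0.020082.
u_3 = 0.020082 × 0.525 + 0.011 = 0.021543.
u_4 = 0.021543 × 0.525 + 0.011 = 0.022310.

Unemployment rate after four quarters ≈ 2.23%.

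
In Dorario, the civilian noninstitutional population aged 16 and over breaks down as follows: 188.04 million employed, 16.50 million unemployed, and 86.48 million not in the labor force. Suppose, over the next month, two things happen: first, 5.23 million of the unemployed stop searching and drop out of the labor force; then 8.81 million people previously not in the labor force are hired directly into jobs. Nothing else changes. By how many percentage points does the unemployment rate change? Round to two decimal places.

The unemployment rate changes by −2.65 percentage points.

Initially, labor force = 188.04 + 16.50 = 204.54 million, so u = 16.50/204.54 = 8.07%.
After the first change, unemployed and labor force both fall by 5.23 → E = 188.04, U = 11.27, labor force = 199.31 million.
After the second change, employed and labor force both rise by 8.81; unemployed unchanged → E = 196.85, U = 11.27, labor force = 208.12 million.
New unemployment rate = 11.27 / 208.12 = 5.42%.
Change = 5.42% − 8.07% = −2.65 percentage points.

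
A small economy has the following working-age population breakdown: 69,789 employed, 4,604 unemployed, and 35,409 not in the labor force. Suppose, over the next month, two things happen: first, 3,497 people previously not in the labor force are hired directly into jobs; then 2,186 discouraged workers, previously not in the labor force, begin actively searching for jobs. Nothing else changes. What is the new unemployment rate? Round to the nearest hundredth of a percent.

New unemployment rate ≈ 8.48%.

Initially, labor force = 69,789 + 4,604 = 74,393, so u = 4,604/74,393 = 6.19%.
After the first change, employed and labor force both rise by 3,497; unemployed unchanged → E = 73,286, U = 4,604, labor force = 77,890.
After the second change, unemployed and labor force both rise by 2,186 → E = 73,286, U = 6,790, labor force = 80,076.
New unemployment rate = 6,790 / 80,076 = 8.48%.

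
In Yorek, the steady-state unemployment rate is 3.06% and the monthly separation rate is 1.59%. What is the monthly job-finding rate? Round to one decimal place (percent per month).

Job-finding rate ≈ 50.4% per month.

From u* = s/(s+f): f = s·(1−u)/u.
f = 1.59 × (1 − 0.0306) / 0.0306 = 1.5413 / 0.0306 ≈ 50.4% per month.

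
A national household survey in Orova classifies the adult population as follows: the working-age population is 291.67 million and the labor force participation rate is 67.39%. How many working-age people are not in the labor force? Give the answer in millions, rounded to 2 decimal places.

Share not in the labor force = 1 − 0.6739 = 0.3261.
Not in labor force = 0.3261 × 291.67 ≈ 95.11 million.

About 95.11 million are not in the labor force.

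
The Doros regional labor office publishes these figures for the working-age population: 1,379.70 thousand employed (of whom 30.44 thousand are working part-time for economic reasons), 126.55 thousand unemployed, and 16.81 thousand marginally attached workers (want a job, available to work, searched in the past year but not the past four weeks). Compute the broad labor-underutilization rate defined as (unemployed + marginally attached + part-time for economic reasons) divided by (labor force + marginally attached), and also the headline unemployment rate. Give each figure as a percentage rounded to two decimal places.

Broad underutilization rate ≈ 11.41%; headline unemployment rate ≈ 8.40%.

Labor force = 1,379.70 + 126.55 = 1,506.25 thousand.
Numerator = 126.55 + 16.81 + 30.44 = 173.80 thousand.
Denominator = 1,506.25 + 16.81 = 1,523.06 thousand.
Broad rate = 173.80 / 1,523.06 = 11.41%.
Headline unemployment rate = 126.55 / 1,506.25 = 8.40%.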